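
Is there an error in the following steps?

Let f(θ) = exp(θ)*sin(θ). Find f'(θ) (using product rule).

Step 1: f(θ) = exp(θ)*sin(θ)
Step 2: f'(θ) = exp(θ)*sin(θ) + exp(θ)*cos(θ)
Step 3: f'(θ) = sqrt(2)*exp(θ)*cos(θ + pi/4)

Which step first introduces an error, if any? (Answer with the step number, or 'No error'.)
Step 3

Step 3 is incorrect due to a wrong trig function.
The step shows: sqrt(2)*exp(θ)*cos(θ + pi/4)
The correct value should be: sqrt(2)*exp(θ)*sin(θ + pi/4)

Explanation: sin(θ + pi/4) was incorrectly written as cos(θ + pi/4): the term sqrt(2)*exp(θ)*sin(θ + pi/4) was incorrectly written as sqrt(2)*exp(θ)*cos(θ + pi/4)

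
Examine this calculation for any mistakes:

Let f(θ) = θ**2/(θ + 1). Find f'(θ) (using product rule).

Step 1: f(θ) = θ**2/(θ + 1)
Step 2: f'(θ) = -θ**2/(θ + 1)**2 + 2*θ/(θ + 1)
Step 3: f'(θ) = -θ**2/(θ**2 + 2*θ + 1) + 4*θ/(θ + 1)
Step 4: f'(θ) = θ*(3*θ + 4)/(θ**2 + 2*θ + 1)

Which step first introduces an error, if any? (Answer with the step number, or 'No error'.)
Step 3

Step 3 is incorrect due to a wrong coefficient.
The step shows: -θ**2/(θ**2 + 2*θ + 1) + 4*θ/(θ + 1)
The correct value should be: -θ**2/(θ**2 + 2*θ + 1) + 2*θ/(θ + 1)

Explanation: The coefficient 2 was incorrectly written as 4: the term 2*θ/(θ + 1) was incorrectly written as 4*θ/(θ + 1)
The later steps are derived from this incorrect expression, so the error originates in Step 3.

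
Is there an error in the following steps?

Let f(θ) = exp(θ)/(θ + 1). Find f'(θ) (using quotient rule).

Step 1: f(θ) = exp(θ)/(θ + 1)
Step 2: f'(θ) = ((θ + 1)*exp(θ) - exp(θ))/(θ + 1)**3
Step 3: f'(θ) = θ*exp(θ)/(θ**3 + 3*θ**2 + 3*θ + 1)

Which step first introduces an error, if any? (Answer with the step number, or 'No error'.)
Step 2

Step 2 is incorrect due to a wrong exponent.
The step shows: ((θ + 1)*exp(θ) - exp(θ))/(θ + 1)**3
The correct value should be: ((θ + 1)*exp(θ) - exp(θ))/(θ + 1)**2

Explanation: The exponent -2 on θ + 1 was incorrectly written as -3: the term ((θ + 1)*exp(θ) - exp(θ))/(θ + 1)**2 was incorrectly written as ((θ + 1)*exp(θ) - exp(θ))/(θ + 1)**3
The later steps are derived from this incorrect expression, so the error originates in Step 2.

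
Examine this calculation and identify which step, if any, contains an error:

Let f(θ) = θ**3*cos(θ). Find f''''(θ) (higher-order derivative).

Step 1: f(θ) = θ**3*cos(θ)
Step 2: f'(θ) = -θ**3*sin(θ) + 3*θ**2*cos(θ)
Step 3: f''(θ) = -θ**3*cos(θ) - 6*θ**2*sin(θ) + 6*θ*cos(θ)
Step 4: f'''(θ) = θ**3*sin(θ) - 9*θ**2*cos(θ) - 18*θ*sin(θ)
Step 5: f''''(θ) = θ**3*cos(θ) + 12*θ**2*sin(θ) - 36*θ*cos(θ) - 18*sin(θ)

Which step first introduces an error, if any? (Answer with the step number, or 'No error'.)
Step 4

Step 4 is incorrect due to a dropped term.
The step shows: θ**3*sin(θ) - 9*θ**2*cos(θ) - 18*θ*sin(θ)
The correct value should be: θ**3*sin(θ) - 9*θ**2*cos(θ) - 18*θ*sin(θ) + 6*cos(θ)

Explanation: A term was dropped: the term 6*cos(θ) was incorrectly omitted
The later steps are derived from this incorrect expression, so the error originates in Step 4.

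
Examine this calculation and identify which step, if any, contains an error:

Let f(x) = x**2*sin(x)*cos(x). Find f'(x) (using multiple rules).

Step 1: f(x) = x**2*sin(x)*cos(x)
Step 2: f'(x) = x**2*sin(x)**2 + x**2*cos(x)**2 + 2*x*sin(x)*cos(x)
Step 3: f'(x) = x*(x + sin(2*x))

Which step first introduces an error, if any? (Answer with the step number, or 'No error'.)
Step 2

Step 2 is incorrect due to a sign flip.
The step shows: x**2*sin(x)**2 + x**2*cos(x)**2 + 2*x*sin(x)*cos(x)
The correct value should be: -x**2*sin(x)**2 + x**2*cos(x)**2 + 2*x*sin(x)*cos(x)

Explanation: The sign of one term was flipped: the term -x**2*sin(x)**2 was incorrectly written as x**2*sin(x)**2
The later steps are derived from this incorrect expression, so the error originates in Step 2.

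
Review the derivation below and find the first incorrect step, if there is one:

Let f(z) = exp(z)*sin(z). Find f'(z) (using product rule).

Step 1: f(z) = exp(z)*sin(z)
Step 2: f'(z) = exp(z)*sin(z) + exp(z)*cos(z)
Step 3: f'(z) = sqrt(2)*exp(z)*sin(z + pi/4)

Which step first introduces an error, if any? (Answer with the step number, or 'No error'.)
No error

All steps in this derivation are correct.
The final answer f'(z) = sqrt(2)*exp(z)*sin(z + pi/4) is valid.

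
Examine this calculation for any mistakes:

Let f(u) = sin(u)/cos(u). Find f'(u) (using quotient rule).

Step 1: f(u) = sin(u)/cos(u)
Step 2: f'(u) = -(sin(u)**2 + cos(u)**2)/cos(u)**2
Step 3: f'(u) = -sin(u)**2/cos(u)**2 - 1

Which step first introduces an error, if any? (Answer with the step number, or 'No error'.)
Step 2

Step 2 is incorrect due to a sign flip.
The step shows: -(sin(u)**2 + cos(u)**2)/cos(u)**2
The correct value should be: (sin(u)**2 + cos(u)**2)/cos(u)**2

Explanation: The sign of the whole expression was flipped: the term (sin(u)**2 + cos(u)**2)/cos(u)**2 was incorrectly written as -(sin(u)**2 + cos(u)**2)/cos(u)**2
The later steps are derived from this incorrect expression, so the error originates in Step 2.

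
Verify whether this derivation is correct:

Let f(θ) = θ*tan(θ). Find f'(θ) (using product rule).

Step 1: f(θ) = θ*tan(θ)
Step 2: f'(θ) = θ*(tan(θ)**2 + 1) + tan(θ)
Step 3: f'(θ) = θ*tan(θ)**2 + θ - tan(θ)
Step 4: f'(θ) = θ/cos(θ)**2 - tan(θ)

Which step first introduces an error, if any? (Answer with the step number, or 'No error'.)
Step 3

Step 3 is incorrect due to a sign flip.
The step shows: θ*tan(θ)**2 + θ - tan(θ)
The correct value should be: θ*tan(θ)**2 + θ + tan(θ)

Explanation: The sign of one term was flipped: the term tan(θ) was incorrectly written as -tan(θ)
The later steps are derived from this incorrect expression, so the error originates in Step 3.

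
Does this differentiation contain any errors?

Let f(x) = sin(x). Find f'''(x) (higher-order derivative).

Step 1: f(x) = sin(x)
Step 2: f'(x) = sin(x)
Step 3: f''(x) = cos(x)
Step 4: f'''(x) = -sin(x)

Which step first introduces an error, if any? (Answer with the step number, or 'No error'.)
Step 2

Step 2 is incorrect due to a wrong trig function.
The step shows: sin(x)
The correct value should be: cos(x)

Explanation: cos(x) was incorrectly written as sin(x): the term cos(x) was incorrectly written as sin(x)
The later steps are derived from this incorrect expression, so the error originates in Step 2.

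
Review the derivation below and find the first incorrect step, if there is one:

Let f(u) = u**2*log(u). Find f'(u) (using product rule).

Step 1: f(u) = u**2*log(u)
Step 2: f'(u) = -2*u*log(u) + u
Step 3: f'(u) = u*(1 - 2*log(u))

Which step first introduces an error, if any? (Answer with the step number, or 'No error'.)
Step 2

Step 2 is incorrect due to a sign flip.
The step shows: -2*u*log(u) + u
The correct value should be: 2*u*log(u) + u

Explanation: The sign of one term was flipped: the term 2*u*log(u) was incorrectly written as -2*u*log(u)
The later steps are derived from this incorrect expression, so the error originates in Step 2.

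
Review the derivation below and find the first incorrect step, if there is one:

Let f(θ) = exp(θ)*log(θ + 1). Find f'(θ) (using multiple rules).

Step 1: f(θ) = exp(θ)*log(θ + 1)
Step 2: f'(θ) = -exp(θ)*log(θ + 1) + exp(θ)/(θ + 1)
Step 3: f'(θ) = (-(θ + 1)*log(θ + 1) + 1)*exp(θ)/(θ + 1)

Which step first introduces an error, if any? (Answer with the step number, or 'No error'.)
Step 2

Step 2 is incorrect due to a sign flip.
The step shows: -exp(θ)*log(θ + 1) + exp(θ)/(θ + 1)
The correct value should be: exp(θ)*log(θ + 1) + exp(θ)/(θ + 1)

Explanation: The sign of one term was flipped: the term exp(θ)*log(θ + 1) was incorrectly written as -exp(θ)*log(θ + 1)
The later steps are derived from this incorrect expression, so the error originates in Step 2.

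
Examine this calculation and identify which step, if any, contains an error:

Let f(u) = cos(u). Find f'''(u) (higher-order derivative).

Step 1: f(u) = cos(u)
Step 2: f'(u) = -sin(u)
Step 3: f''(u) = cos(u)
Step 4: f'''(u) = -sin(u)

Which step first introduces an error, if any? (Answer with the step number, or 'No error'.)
Step 3

Step 3 is incorrect due to a sign flip.
The step shows: cos(u)
The correct value should be: -cos(u)

Explanation: The sign of the whole expression was flipped: the term -cos(u) was incorrectly written as cos(u)
The later steps are derived from this incorrect expression, so the error originates in Step 3.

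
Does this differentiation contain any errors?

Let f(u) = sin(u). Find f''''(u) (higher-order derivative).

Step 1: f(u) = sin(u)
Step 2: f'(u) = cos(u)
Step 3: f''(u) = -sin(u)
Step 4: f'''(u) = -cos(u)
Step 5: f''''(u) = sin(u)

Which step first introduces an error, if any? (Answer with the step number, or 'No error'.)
No error

All steps in this derivation are correct.
The final answer f''''(u) = sin(u) is valid.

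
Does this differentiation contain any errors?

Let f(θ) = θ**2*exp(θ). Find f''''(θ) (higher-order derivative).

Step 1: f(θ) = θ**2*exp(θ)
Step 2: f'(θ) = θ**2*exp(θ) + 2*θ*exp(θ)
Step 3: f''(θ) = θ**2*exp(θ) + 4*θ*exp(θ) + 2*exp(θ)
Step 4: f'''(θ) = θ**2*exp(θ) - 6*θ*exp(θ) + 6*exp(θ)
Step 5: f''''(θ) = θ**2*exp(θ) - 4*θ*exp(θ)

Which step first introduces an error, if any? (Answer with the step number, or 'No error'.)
Step 4

Step 4 is incorrect due to a sign flip.
The step shows: θ**2*exp(θ) - 6*θ*exp(θ) + 6*exp(θ)
The correct value should be: θ**2*exp(θ) + 6*θ*exp(θ) + 6*exp(θ)

Explanation: The sign of one term was flipped: the term 6*θ*exp(θ) was incorrectly written as -6*θ*exp(θ)
The later steps are derived from this incorrect expression, so the error originates in Step 4.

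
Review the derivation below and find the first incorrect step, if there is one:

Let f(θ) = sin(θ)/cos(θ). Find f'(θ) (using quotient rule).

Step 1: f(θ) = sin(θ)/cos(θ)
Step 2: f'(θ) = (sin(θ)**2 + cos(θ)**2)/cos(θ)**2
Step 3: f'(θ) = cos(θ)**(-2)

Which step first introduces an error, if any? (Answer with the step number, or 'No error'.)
No error

All steps in this derivation are correct.
The final answer f'(θ) = cos(θ)**(-2) is valid.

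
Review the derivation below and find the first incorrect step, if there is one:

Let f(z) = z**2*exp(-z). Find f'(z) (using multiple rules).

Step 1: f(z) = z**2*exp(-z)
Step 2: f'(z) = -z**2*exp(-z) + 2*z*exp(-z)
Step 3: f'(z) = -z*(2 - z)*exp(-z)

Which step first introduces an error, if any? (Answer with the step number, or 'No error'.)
Step 3

Step 3 is incorrect due to a sign flip.
The step shows: -z*(2 - z)*exp(-z)
The correct value should be: z*(2 - z)*exp(-z)

Explanation: The sign of the whole expression was flipped: the term z*(2 - z)*exp(-z) was incorrectly written as -z*(2 - z)*exp(-z)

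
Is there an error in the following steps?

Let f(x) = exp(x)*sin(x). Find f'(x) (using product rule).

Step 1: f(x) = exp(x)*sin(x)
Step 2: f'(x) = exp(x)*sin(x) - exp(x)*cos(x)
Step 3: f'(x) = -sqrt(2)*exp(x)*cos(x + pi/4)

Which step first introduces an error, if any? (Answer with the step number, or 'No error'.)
Step 2

Step 2 is incorrect due to a sign flip.
The step shows: exp(x)*sin(x) - exp(x)*cos(x)
The correct value should be: exp(x)*sin(x) + exp(x)*cos(x)

Explanation: The sign of one term was flipped: the term exp(x)*cos(x) was incorrectly written as -exp(x)*cos(x)
The later steps are derived from this incorrect expression, so the error originates in Step 2.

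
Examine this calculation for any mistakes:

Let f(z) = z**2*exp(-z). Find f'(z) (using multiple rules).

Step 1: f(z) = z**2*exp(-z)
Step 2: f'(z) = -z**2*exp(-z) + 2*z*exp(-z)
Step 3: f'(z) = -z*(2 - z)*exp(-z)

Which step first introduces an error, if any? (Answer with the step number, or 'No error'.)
Step 3

Step 3 is incorrect due to a sign flip.
The step shows: -z*(2 - z)*exp(-z)
The correct value should be: z*(2 - z)*exp(-z)

Explanation: The sign of the whole expression was flipped: the term z*(2 - z)*exp(-z) was incorrectly written as -z*(2 - z)*exp(-z)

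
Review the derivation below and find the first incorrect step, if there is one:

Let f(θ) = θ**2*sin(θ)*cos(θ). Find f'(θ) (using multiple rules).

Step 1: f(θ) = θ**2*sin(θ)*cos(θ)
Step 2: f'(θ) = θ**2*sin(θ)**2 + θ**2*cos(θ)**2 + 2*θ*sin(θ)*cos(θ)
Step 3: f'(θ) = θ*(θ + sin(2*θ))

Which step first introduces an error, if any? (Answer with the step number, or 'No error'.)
Step 2

Step 2 is incorrect due to a sign flip.
The step shows: θ**2*sin(θ)**2 + θ**2*cos(θ)**2 + 2*θ*sin(θ)*cos(θ)
The correct value should be: -θ**2*sin(θ)**2 + θ**2*cos(θ)**2 + 2*θ*sin(θ)*cos(θ)

Explanation: The sign of one term was flipped: the term -θ**2*sin(θ)**2 was incorrectly written as θ**2*sin(θ)**2
The later steps are derived from this incorrect expression, so the error originates in Step 2.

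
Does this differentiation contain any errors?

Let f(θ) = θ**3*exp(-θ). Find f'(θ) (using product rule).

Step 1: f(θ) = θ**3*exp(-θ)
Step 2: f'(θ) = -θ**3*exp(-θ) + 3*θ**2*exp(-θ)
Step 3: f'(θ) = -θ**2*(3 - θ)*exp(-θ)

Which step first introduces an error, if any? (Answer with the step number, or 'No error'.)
Step 3

Step 3 is incorrect due to a sign flip.
The step shows: -θ**2*(3 - θ)*exp(-θ)
The correct value should be: θ**2*(3 - θ)*exp(-θ)

Explanation: The sign of the whole expression was flipped: the term θ**2*(3 - θ)*exp(-θ) was incorrectly written as -θ**2*(3 - θ)*exp(-θ)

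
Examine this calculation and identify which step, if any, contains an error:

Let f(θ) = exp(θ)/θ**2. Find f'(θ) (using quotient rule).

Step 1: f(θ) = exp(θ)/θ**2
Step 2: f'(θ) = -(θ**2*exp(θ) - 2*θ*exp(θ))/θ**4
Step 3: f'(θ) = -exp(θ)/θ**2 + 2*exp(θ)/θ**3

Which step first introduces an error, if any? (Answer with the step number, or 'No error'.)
Step 2

Step 2 is incorrect due to a sign flip.
The step shows: -(θ**2*exp(θ) - 2*θ*exp(θ))/θ**4
The correct value should be: (θ**2*exp(θ) - 2*θ*exp(θ))/θ**4

Explanation: The sign of the whole expression was flipped: the term (θ**2*exp(θ) - 2*θ*exp(θ))/θ**4 was incorrectly written as -(θ**2*exp(θ) - 2*θ*exp(θ))/θ**4
The later steps are derived from this incorrect expression, so the error originates in Step 2.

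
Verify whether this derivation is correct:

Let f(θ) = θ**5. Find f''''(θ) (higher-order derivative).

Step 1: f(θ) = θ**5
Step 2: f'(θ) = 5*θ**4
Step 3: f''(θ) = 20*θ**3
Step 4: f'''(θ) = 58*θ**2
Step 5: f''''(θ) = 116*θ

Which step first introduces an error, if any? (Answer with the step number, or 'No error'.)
Step 4

Step 4 is incorrect due to a wrong coefficient.
The step shows: 58*θ**2
The correct value should be: 60*θ**2

Explanation: The coefficient 60 was incorrectly written as 58: the term 60*θ**2 was incorrectly written as 58*θ**2
The later steps are derived from this incorrect expression, so the error originates in Step 4.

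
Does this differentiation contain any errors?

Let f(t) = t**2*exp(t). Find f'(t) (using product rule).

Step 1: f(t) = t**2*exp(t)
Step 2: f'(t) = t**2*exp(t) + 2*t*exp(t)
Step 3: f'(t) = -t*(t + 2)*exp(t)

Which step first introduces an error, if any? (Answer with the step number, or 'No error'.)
Step 3

Step 3 is incorrect due to a sign flip.
The step shows: -t*(t + 2)*exp(t)
The correct value should be: t*(t + 2)*exp(t)

Explanation: The sign of the whole expression was flipped: the term t*(t + 2)*exp(t) was incorrectly written as -t*(t + 2)*exp(t)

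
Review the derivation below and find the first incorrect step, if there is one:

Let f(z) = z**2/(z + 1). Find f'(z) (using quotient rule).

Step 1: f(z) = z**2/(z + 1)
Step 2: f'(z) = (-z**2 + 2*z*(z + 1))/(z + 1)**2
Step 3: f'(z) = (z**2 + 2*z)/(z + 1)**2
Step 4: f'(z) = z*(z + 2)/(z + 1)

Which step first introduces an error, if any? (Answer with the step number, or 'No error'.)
Step 4

Step 4 is incorrect due to a wrong exponent.
The step shows: z*(z + 2)/(z + 1)
The correct value should be: z*(z + 2)/(z + 1)**2

Explanation: The exponent -2 on z + 1 was incorrectly written as -1: the term z*(z + 2)/(z + 1)**2 was incorrectly written as z*(z + 2)/(z + 1)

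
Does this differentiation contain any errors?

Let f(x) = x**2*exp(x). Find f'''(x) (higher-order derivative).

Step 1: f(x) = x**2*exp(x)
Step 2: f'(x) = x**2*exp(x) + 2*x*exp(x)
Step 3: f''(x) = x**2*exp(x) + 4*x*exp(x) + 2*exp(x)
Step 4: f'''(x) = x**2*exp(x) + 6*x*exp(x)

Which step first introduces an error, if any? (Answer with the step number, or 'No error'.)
Step 4

Step 4 is incorrect due to a dropped term.
The step shows: x**2*exp(x) + 6*x*exp(x)
The correct value should be: x**2*exp(x) + 6*x*exp(x) + 6*exp(x)

Explanation: A term was dropped: the term 6*exp(x) was incorrectly omitted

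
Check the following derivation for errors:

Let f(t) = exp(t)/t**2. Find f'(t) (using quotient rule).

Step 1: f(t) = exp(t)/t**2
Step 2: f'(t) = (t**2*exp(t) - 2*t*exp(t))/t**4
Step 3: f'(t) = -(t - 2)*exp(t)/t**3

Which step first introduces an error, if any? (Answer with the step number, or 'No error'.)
Step 3

Step 3 is incorrect due to a sign flip.
The step shows: -(t - 2)*exp(t)/t**3
The correct value should be: (t - 2)*exp(t)/t**3

Explanation: The sign of the whole expression was flipped: the term (t - 2)*exp(t)/t**3 was incorrectly written as -(t - 2)*exp(t)/t**3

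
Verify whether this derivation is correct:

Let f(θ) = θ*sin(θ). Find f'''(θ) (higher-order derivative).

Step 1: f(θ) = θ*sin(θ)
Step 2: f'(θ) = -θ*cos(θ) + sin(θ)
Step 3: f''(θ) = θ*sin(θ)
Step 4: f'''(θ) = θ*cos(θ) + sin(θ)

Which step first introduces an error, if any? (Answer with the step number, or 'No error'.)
Step 2

Step 2 is incorrect due to a sign flip.
The step shows: -θ*cos(θ) + sin(θ)
The correct value should be: θ*cos(θ) + sin(θ)

Explanation: The sign of one term was flipped: the term θ*cos(θ) was incorrectly written as -θ*cos(θ)
The later steps are derived from this incorrect expression, so the error originates in Step 2.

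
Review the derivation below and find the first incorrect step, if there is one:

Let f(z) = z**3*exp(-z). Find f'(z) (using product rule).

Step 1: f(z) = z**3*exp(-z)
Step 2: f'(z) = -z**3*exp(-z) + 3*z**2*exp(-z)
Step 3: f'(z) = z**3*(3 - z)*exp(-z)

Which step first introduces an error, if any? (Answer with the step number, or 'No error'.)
Step 3

Step 3 is incorrect due to a wrong exponent.
The step shows: z**3*(3 - z)*exp(-z)
The correct value should be: z**2*(3 - z)*exp(-z)

Explanation: The exponent 2 on z was incorrectly written as 3: the term z**2*(3 - z)*exp(-z) was incorrectly written as z**3*(3 - z)*exp(-z)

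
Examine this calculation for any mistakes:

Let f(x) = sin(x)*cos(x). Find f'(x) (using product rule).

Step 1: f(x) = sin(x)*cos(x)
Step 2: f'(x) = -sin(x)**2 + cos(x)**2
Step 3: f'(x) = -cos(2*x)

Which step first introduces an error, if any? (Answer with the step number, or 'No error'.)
Step 3

Step 3 is incorrect due to a sign flip.
The step shows: -cos(2*x)
The correct value should be: cos(2*x)

Explanation: The sign of the whole expression was flipped: the term cos(2*x) was incorrectly written as -cos(2*x)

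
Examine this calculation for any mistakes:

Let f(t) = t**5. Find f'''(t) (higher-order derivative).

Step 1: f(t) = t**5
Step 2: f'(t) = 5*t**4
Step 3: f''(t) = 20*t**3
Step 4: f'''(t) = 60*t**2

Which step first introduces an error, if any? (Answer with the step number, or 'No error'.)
No error

All steps in this derivation are correct.
The final answer f'''(t) = 60*t**2 is valid.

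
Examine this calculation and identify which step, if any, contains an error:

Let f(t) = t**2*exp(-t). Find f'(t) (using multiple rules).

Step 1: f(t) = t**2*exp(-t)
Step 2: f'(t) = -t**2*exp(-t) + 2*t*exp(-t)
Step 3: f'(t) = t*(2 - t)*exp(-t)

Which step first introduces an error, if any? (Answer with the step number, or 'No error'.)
No error

All steps in this derivation are correct.
The final answer f'(t) = t*(2 - t)*exp(-t) is valid.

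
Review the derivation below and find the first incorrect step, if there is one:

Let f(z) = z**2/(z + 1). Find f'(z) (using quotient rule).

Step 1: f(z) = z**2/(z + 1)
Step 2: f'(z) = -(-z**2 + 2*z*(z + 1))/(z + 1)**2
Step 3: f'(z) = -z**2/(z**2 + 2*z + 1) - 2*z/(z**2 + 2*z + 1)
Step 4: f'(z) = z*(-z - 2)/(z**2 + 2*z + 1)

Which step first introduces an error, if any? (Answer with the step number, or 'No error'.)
Step 2

Step 2 is incorrect due to a sign flip.
The step shows: -(-z**2 + 2*z*(z + 1))/(z + 1)**2
The correct value should be: (-z**2 + 2*z*(z + 1))/(z + 1)**2

Explanation: The sign of the whole expression was flipped: the term (-z**2 + 2*z*(z + 1))/(z + 1)**2 was incorrectly written as -(-z**2 + 2*z*(z + 1))/(z + 1)**2
The later steps are derived from this incorrect expression, so the error originates in Step 2.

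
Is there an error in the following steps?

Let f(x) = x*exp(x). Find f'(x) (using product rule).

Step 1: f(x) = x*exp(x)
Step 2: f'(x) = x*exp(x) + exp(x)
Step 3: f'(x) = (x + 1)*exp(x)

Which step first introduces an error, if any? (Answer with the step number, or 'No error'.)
No error

All steps in this derivation are correct.
The final answer f'(x) = (x + 1)*exp(x) is valid.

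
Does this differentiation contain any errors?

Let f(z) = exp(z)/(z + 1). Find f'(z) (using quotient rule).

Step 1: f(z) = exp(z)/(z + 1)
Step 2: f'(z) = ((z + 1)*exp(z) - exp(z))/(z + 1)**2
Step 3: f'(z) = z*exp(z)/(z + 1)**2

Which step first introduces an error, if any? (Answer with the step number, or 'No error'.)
No error

All steps in this derivation are correct.
The final answer f'(z) = z*exp(z)/(z + 1)**2 is valid.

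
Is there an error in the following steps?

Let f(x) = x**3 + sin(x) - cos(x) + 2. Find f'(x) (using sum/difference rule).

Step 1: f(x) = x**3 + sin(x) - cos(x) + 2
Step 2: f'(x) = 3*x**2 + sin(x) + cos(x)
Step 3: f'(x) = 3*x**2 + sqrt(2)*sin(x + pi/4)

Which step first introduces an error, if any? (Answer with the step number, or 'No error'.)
No error

All steps in this derivation are correct.
The final answer f'(x) = 3*x**2 + sqrt(2)*sin(x + pi/4) is valid.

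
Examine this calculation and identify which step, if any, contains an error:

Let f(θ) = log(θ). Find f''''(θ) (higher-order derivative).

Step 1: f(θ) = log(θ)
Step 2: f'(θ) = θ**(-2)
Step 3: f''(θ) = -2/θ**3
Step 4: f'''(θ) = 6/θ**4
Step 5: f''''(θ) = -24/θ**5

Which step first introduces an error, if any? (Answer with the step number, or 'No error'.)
Step 2

Step 2 is incorrect due to a wrong exponent.
The step shows: θ**(-2)
The correct value should be: 1/θ

Explanation: The exponent -1 on θ was incorrectly written as -2: the term 1/θ was incorrectly written as θ**(-2)
The later steps are derived from this incorrect expression, so the error originates in Step 2.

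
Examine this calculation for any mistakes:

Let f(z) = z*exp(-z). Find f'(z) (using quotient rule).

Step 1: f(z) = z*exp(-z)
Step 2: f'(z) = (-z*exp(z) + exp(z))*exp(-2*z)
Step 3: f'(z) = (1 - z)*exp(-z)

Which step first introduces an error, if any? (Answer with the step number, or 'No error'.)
No error

All steps in this derivation are correct.
The final answer f'(z) = (1 - z)*exp(-z) is valid.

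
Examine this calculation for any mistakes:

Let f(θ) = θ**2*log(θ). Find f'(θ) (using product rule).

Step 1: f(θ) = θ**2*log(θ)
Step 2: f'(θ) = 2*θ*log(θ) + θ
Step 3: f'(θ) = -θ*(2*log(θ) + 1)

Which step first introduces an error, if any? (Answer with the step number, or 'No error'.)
Step 3

Step 3 is incorrect due to a sign flip.
The step shows: -θ*(2*log(θ) + 1)
The correct value should be: θ*(2*log(θ) + 1)

Explanation: The sign of the whole expression was flipped: the term θ*(2*log(θ) + 1) was incorrectly written as -θ*(2*log(θ) + 1)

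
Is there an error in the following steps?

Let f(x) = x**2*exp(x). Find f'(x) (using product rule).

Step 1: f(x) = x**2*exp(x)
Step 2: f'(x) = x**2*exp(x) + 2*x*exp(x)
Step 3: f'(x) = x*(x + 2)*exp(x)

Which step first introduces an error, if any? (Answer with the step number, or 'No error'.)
No error

All steps in this derivation are correct.
The final answer f'(x) = x*(x + 2)*exp(x) is valid.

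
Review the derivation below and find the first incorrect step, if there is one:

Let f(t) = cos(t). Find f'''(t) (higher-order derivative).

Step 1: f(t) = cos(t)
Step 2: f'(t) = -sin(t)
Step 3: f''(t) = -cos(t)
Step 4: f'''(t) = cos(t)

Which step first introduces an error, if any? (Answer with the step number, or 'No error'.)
Step 4

Step 4 is incorrect due to a wrong trig function.
The step shows: cos(t)
The correct value should be: sin(t)

Explanation: sin(t) was incorrectly written as cos(t): the term sin(t) was incorrectly written as cos(t)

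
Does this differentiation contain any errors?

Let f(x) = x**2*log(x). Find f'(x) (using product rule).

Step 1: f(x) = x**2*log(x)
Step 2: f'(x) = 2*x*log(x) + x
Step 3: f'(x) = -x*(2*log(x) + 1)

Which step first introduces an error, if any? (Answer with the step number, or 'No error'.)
Step 3

Step 3 is incorrect due to a sign flip.
The step shows: -x*(2*log(x) + 1)
The correct value should be: x*(2*log(x) + 1)

Explanation: The sign of the whole expression was flipped: the term x*(2*log(x) + 1) was incorrectly written as -x*(2*log(x) + 1)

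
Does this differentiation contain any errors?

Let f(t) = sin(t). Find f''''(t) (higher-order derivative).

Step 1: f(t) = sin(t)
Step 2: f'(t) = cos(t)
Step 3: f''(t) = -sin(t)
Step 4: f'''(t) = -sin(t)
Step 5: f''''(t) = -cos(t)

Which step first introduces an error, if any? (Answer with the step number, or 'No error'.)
Step 4

Step 4 is incorrect due to a wrong trig function.
The step shows: -sin(t)
The correct value should be: -cos(t)

Explanation: cos(t) was incorrectly written as sin(t): the term -cos(t) was incorrectly written as -sin(t)
The later steps are derived from this incorrect expression, so the error originates in Step 4.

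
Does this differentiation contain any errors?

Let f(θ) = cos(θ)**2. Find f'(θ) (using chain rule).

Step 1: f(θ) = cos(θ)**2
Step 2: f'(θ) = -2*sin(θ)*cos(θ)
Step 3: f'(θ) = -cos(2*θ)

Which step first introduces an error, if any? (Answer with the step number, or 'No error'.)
Step 3

Step 3 is incorrect due to a wrong trig function.
The step shows: -cos(2*θ)
The correct value should be: -sin(2*θ)

Explanation: sin(2*θ) was incorrectly written as cos(2*θ): the term -sin(2*θ) was incorrectly written as -cos(2*θ)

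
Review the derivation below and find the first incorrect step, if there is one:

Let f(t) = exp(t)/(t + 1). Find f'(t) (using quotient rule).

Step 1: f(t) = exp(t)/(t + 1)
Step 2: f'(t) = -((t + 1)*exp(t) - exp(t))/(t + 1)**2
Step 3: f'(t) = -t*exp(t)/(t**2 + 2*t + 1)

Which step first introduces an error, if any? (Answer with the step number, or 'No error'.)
Step 2

Step 2 is incorrect due to a sign flip.
The step shows: -((t + 1)*exp(t) - exp(t))/(t + 1)**2
The correct value should be: ((t + 1)*exp(t) - exp(t))/(t + 1)**2

Explanation: The sign of the whole expression was flipped: the term ((t + 1)*exp(t) - exp(t))/(t + 1)**2 was incorrectly written as -((t + 1)*exp(t) - exp(t))/(t + 1)**2
The later steps are derived from this incorrect expression, so the error originates in Step 2.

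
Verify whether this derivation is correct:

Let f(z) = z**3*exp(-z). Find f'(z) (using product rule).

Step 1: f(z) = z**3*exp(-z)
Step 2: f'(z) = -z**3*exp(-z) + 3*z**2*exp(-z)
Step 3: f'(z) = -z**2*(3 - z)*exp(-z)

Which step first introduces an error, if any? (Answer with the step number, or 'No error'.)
Step 3

Step 3 is incorrect due to a sign flip.
The step shows: -z**2*(3 - z)*exp(-z)
The correct value should be: z**2*(3 - z)*exp(-z)

Explanation: The sign of the whole expression was flipped: the term z**2*(3 - z)*exp(-z) was incorrectly written as -z**2*(3 - z)*exp(-z)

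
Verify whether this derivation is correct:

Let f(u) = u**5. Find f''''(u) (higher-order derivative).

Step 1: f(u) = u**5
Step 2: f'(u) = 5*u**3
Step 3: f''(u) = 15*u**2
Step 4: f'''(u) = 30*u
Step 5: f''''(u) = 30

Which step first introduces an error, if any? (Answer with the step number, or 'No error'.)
Step 2

Step 2 is incorrect due to a wrong exponent.
The step shows: 5*u**3
The correct value should be: 5*u**4

Explanation: The exponent 4 on u was incorrectly written as 3: the term 5*u**4 was incorrectly written as 5*u**3
The later steps are derived from this incorrect expression, so the error originates in Step 2.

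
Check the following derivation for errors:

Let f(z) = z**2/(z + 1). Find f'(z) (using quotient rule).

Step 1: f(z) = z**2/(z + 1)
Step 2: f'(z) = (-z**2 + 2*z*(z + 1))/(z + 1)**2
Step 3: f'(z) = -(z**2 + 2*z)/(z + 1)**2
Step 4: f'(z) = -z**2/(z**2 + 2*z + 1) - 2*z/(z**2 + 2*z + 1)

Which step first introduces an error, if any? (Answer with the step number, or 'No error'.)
Step 3

Step 3 is incorrect due to a sign flip.
The step shows: -(z**2 + 2*z)/(z + 1)**2
The correct value should be: (z**2 + 2*z)/(z + 1)**2

Explanation: The sign of the whole expression was flipped: the term (z**2 + 2*z)/(z + 1)**2 was incorrectly written as -(z**2 + 2*z)/(z + 1)**2
The later steps are derived from this incorrect expression, so the error originates in Step 3.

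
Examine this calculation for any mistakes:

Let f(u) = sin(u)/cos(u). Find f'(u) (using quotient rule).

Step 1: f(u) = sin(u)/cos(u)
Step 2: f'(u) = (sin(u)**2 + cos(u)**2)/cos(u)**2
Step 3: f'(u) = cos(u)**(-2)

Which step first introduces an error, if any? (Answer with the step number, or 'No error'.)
No error

All steps in this derivation are correct.
The final answer f'(u) = cos(u)**(-2) is valid.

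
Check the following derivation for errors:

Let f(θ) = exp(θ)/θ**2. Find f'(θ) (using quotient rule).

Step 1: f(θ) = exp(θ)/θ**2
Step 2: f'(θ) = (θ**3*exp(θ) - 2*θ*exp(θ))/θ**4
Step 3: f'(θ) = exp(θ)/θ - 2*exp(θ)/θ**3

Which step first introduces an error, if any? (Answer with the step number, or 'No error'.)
Step 2

Step 2 is incorrect due to a wrong exponent.
The step shows: (θ**3*exp(θ) - 2*θ*exp(θ))/θ**4
The correct value should be: (θ**2*exp(θ) - 2*θ*exp(θ))/θ**4

Explanation: The exponent 2 on θ was incorrectly written as 3: the term (θ**2*exp(θ) - 2*θ*exp(θ))/θ**4 was incorrectly written as (θ**3*exp(θ) - 2*θ*exp(θ))/θ**4
The later steps are derived from this incorrect expression, so the error originates in Step 2.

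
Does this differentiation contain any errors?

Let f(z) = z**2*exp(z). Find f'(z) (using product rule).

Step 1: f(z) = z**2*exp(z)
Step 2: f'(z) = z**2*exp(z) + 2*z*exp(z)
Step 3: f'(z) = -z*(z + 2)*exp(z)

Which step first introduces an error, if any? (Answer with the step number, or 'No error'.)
Step 3

Step 3 is incorrect due to a sign flip.
The step shows: -z*(z + 2)*exp(z)
The correct value should be: z*(z + 2)*exp(z)

Explanation: The sign of the whole expression was flipped: the term z*(z + 2)*exp(z) was incorrectly written as -z*(z + 2)*exp(z)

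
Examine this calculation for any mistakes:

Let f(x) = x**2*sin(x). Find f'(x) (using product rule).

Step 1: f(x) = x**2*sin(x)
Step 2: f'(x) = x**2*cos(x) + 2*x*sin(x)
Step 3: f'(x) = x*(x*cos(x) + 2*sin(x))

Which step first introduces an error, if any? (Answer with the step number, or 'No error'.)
No error

All steps in this derivation are correct.
The final answer f'(x) = x*(x*cos(x) + 2*sin(x)) is valid.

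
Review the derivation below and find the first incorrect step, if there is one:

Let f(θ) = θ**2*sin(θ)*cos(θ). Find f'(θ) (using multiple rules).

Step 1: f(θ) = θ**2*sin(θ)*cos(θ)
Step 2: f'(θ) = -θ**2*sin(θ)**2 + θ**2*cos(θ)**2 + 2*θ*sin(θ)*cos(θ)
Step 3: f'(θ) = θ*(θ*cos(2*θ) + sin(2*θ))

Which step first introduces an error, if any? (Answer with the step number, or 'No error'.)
No error

All steps in this derivation are correct.
The final answer f'(θ) = θ*(θ*cos(2*θ) + sin(2*θ)) is valid.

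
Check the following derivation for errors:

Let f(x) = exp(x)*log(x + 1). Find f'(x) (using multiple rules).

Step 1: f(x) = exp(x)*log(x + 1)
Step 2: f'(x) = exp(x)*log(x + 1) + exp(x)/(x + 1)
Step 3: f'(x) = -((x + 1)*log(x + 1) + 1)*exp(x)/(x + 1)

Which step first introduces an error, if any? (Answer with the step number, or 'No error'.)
Step 3

Step 3 is incorrect due to a sign flip.
The step shows: -((x + 1)*log(x + 1) + 1)*exp(x)/(x + 1)
The correct value should be: ((x + 1)*log(x + 1) + 1)*exp(x)/(x + 1)

Explanation: The sign of the whole expression was flipped: the term ((x + 1)*log(x + 1) + 1)*exp(x)/(x + 1) was incorrectly written as -((x + 1)*log(x + 1) + 1)*exp(x)/(x + 1)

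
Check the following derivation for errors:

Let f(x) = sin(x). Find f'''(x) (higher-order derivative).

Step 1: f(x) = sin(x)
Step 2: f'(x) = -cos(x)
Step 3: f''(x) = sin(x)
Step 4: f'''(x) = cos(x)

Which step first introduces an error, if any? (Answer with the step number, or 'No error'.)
Step 2

Step 2 is incorrect due to a sign flip.
The step shows: -cos(x)
The correct value should be: cos(x)

Explanation: The sign of the whole expression was flipped: the term cos(x) was incorrectly written as -cos(x)
The later steps are derived from this incorrect expression, so the error originates in Step 2.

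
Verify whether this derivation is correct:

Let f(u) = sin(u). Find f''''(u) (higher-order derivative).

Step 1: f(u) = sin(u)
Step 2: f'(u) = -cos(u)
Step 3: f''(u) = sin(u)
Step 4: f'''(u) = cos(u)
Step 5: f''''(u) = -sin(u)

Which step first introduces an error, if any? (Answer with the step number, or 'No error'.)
Step 2

Step 2 is incorrect due to a sign flip.
The step shows: -cos(u)
The correct value should be: cos(u)

Explanation: The sign of the whole expression was flipped: the term cos(u) was incorrectly written as -cos(u)
The later steps are derived from this incorrect expression, so the error originates in Step 2.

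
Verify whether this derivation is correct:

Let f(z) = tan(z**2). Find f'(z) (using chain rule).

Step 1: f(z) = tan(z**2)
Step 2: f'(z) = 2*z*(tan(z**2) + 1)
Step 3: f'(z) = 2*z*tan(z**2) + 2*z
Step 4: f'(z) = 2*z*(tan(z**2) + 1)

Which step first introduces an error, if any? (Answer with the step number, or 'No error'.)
Step 2

Step 2 is incorrect due to a wrong exponent.
The step shows: 2*z*(tan(z**2) + 1)
The correct value should be: 2*z*(tan(z**2)**2 + 1)

Explanation: The exponent 2 on tan(z**2) was incorrectly written as 1: the term 2*z*(tan(z**2)**2 + 1) was incorrectly written as 2*z*(tan(z**2) + 1)
The later steps are derived from this incorrect expression, so the error originates in Step 2.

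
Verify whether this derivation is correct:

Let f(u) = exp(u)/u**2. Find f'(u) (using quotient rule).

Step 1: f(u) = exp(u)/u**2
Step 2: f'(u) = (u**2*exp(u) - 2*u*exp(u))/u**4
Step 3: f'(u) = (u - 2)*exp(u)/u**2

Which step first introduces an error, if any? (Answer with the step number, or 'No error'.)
Step 3

Step 3 is incorrect due to a wrong exponent.
The step shows: (u - 2)*exp(u)/u**2
The correct value should be: (u - 2)*exp(u)/u**3

Explanation: The exponent -3 on u was incorrectly written as -2: the term (u - 2)*exp(u)/u**3 was incorrectly written as (u - 2)*exp(u)/u**2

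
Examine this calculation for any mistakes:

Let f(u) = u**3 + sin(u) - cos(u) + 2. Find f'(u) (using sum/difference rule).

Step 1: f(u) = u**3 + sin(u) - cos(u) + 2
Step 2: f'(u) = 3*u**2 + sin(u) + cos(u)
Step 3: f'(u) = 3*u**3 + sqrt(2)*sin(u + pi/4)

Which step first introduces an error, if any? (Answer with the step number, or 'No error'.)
Step 3

Step 3 is incorrect due to a wrong exponent.
The step shows: 3*u**3 + sqrt(2)*sin(u + pi/4)
The correct value should be: 3*u**2 + sqrt(2)*sin(u + pi/4)

Explanation: The exponent 2 on u was incorrectly written as 3: the term 3*u**2 was incorrectly written as 3*u**3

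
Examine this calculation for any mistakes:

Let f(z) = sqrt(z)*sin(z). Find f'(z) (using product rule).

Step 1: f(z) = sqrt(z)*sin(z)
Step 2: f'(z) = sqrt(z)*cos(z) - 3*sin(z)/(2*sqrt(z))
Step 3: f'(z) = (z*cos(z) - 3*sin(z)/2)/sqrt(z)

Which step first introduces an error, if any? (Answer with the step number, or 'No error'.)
Step 2

Step 2 is incorrect due to a wrong coefficient.
The step shows: sqrt(z)*cos(z) - 3*sin(z)/(2*sqrt(z))
The correct value should be: sqrt(z)*cos(z) + sin(z)/(2*sqrt(z))

Explanation: The coefficient 1/2 was incorrectly written as -3/2: the term sin(z)/(2*sqrt(z)) was incorrectly written as -3*sin(z)/(2*sqrt(z))
The later steps are derived from this incorrect expression, so the error originates in Step 2.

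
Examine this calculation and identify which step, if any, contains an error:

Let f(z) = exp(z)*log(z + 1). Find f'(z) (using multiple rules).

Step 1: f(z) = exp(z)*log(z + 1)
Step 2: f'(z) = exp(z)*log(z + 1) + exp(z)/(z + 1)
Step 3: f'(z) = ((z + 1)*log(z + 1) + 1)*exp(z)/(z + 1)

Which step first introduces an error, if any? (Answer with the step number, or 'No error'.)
No error

All steps in this derivation are correct.
The final answer f'(z) = ((z + 1)*log(z + 1) + 1)*exp(z)/(z + 1) is valid.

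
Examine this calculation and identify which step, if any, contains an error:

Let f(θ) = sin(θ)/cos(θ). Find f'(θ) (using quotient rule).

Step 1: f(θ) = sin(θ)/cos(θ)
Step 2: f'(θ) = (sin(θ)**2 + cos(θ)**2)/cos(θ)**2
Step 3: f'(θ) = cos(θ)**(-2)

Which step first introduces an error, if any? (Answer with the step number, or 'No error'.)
No error

All steps in this derivation are correct.
The final answer f'(θ) = cos(θ)**(-2) is valid.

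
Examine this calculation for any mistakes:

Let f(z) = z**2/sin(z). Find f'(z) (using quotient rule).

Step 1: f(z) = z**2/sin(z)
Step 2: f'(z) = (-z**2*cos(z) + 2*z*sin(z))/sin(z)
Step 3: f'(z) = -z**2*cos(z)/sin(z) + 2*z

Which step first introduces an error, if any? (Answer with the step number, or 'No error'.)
Step 2

Step 2 is incorrect due to a wrong exponent.
The step shows: (-z**2*cos(z) + 2*z*sin(z))/sin(z)
The correct value should be: (-z**2*cos(z) + 2*z*sin(z))/sin(z)**2

Explanation: The exponent -2 on sin(z) was incorrectly written as -1: the term (-z**2*cos(z) + 2*z*sin(z))/sin(z)**2 was incorrectly written as (-z**2*cos(z) + 2*z*sin(z))/sin(z)
The later steps are derived from this incorrect expression, so the error originates in Step 2.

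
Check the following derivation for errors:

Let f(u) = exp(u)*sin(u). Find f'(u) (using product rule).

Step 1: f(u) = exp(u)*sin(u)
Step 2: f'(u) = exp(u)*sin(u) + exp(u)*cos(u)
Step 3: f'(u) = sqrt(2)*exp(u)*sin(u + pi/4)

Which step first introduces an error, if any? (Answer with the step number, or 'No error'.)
No error

All steps in this derivation are correct.
The final answer f'(u) = sqrt(2)*exp(u)*sin(u + pi/4) is valid.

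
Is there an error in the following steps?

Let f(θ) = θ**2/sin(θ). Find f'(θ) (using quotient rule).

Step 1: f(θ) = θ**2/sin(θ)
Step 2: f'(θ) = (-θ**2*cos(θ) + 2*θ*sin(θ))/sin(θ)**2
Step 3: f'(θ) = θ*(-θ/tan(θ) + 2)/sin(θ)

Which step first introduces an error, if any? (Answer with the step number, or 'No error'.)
No error

All steps in this derivation are correct.
The final answer f'(θ) = θ*(-θ/tan(θ) + 2)/sin(θ) is valid.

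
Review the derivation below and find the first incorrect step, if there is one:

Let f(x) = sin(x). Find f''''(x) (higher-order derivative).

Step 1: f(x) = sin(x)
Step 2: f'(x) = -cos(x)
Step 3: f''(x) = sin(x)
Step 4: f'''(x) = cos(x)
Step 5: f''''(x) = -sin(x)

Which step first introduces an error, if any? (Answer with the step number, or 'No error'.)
Step 2

Step 2 is incorrect due to a sign flip.
The step shows: -cos(x)
The correct value should be: cos(x)

Explanation: The sign of the whole expression was flipped: the term cos(x) was incorrectly written as -cos(x)
The later steps are derived from this incorrect expression, so the error originates in Step 2.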